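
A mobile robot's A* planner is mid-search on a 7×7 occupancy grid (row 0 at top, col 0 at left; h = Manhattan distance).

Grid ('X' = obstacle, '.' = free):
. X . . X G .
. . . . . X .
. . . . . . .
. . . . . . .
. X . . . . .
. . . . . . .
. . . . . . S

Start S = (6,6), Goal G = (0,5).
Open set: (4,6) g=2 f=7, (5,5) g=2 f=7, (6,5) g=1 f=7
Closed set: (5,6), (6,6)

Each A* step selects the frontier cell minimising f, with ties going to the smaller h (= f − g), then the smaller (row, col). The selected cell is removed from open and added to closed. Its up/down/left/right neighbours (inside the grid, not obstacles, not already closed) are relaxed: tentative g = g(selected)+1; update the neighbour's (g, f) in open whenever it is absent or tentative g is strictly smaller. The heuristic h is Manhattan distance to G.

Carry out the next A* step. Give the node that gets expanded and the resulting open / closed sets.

step 1: expand (4,6) (f=7, h=5) → closed; open now [(3,6) g=3 f=7, (4,5) g=3 f=7, (5,5) g=2 f=7, (6,5) g=1 f=7]

expanded=(4,6); open=[(3,6) g=3 f=7, (4,5) g=3 f=7, (5,5) g=2 f=7, (6,5) g=1 f=7]; closed=[(4,6), (5,6), (6,6)]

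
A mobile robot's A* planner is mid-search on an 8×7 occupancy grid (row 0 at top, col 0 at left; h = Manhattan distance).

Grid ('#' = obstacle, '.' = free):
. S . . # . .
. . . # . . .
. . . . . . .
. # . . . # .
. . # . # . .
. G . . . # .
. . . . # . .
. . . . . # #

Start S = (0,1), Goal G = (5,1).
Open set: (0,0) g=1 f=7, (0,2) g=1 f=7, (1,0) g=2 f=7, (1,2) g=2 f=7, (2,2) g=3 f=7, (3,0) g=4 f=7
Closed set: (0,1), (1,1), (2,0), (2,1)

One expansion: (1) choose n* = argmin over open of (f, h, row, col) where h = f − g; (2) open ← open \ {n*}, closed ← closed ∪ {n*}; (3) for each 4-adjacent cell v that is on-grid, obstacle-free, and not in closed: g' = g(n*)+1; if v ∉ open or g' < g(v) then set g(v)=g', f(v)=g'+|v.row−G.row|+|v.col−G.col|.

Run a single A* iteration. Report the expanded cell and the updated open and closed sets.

step 1: expand (3,0) (f=7, h=3) → closed; open now [(0,0) g=1 f=7, (0,2) g=1 f=7, (1,0) g=2 f=7, (1,2) g=2 f=7, (2,2) g=3 f=7, (4,0) g=5 f=7]

expanded=(3,0); open=[(0,0) g=1 f=7, (0,2) g=1 f=7, (1,0) g=2 f=7, (1,2) g=2 f=7, (2,2) g=3 f=7, (4,0) g=5 f=7]; closed=[(0,1), (1,1), (2,0), (2,1), (3,0)]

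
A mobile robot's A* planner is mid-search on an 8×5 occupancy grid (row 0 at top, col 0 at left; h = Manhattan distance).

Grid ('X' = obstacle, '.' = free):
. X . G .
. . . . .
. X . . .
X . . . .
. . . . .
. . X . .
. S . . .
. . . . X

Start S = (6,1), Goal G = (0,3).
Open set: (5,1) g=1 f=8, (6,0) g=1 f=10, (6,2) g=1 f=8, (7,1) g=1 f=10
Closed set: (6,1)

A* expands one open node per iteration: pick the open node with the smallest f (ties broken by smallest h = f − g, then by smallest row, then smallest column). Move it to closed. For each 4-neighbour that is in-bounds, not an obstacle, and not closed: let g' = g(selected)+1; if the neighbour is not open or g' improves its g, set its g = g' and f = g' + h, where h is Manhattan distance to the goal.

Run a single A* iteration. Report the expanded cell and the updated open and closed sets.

expanded=(5,1); open=[(4,1) g=2 f=8, (5,0) g=2 f=10, (6,0) g=1 f=10, (6,2) g=1 f=8, (7,1) g=1 f=10]; closed=[(5,1), (6,1)]

step 1: expand (5,1) (f=8, h=7) → closed; open now [(4,1) g=2 f=8, (5,0) g=2 f=10, (6,0) g=1 f=10, (6,2) g=1 f=8, (7,1) g=1 f=10]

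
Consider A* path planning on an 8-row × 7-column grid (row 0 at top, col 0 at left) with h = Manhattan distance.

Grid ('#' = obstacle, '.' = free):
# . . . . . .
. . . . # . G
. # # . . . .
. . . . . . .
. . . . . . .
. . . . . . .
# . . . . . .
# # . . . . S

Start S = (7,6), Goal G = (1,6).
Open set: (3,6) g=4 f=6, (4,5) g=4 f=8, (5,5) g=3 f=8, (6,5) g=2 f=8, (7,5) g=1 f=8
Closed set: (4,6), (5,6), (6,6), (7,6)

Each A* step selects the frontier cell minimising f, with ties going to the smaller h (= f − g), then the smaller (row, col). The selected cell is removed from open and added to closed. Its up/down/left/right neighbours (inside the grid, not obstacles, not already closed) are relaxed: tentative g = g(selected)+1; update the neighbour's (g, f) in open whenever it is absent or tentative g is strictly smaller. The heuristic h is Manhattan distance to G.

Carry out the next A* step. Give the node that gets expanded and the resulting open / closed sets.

step 1: expand (3,6) (f=6, h=2) → closed; open now [(2,6) g=5 f=6, (3,5) g=5 f=8, (4,5) g=4 f=8, (5,5) g=3 f=8, (6,5) g=2 f=8, (7,5) g=1 f=8]

expanded=(3,6); open=[(2,6) g=5 f=6, (3,5) g=5 f=8, (4,5) g=4 f=8, (5,5) g=3 f=8, (6,5) g=2 f=8, (7,5) g=1 f=8]; closed=[(3,6), (4,6), (5,6), (6,6), (7,6)]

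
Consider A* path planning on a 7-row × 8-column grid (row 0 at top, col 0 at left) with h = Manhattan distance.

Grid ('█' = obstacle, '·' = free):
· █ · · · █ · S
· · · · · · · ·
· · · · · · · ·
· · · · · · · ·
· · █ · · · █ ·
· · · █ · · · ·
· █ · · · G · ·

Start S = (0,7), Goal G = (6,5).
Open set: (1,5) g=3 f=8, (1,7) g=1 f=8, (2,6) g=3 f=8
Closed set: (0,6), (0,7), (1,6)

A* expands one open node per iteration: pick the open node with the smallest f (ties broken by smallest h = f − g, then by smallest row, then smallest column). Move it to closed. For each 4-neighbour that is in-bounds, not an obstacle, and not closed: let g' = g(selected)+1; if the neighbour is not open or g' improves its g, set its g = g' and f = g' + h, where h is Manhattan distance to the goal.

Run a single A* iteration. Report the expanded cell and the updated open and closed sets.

step 1: expand (1,5) (f=8, h=5) → closed; open now [(1,4) g=4 f=10, (1,7) g=1 f=8, (2,5) g=4 f=8, (2,6) g=3 f=8]

expanded=(1,5); open=[(1,4) g=4 f=10, (1,7) g=1 f=8, (2,5) g=4 f=8, (2,6) g=3 f=8]; closed=[(0,6), (0,7), (1,5), (1,6)]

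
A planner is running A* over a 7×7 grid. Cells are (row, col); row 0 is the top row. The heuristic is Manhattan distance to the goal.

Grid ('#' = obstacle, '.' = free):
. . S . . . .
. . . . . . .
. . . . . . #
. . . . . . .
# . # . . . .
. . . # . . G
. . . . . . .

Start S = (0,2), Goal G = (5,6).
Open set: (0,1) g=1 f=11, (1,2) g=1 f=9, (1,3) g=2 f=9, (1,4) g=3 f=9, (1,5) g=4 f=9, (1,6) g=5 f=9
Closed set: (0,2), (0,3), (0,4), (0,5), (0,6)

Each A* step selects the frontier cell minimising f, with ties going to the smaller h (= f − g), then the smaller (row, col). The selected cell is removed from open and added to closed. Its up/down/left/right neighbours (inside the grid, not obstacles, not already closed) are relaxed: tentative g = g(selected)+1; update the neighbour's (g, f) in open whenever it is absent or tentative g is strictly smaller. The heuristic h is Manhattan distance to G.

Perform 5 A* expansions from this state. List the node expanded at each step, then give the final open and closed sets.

order=[(1,6) → (1,5) → (2,5) → (3,5) → (3,6)]; open=[(0,1) g=1 f=11, (1,2) g=1 f=9, (1,3) g=2 f=9, (1,4) g=3 f=9, (2,4) g=6 f=11, (3,4) g=7 f=11, (4,5) g=7 f=9, (4,6) g=8 f=9]; closed=[(0,2), (0,3), (0,4), (0,5), (0,6), (1,5), (1,6), (2,5), (3,5), (3,6)]

step 1: expand (1,6) (f=9, h=4) → closed; open now [(0,1) g=1 f=11, (1,2) g=1 f=9, (1,3) g=2 f=9, (1,4) g=3 f=9, (1,5) g=4 f=9]
step 2: expand (1,5) (f=9, h=5) → closed; open now [(0,1) g=1 f=11, (1,2) g=1 f=9, (1,3) g=2 f=9, (1,4) g=3 f=9, (2,5) g=5 f=9]
step 3: expand (2,5) (f=9, h=4) → closed; open now [(0,1) g=1 f=11, (1,2) g=1 f=9, (1,3) g=2 f=9, (1,4) g=3 f=9, (2,4) g=6 f=11, (3,5) g=6 f=9]
step 4: expand (3,5) (f=9, h=3) → closed; open now [(0,1) g=1 f=11, (1,2) g=1 f=9, (1,3) g=2 f=9, (1,4) g=3 f=9, (2,4) g=6 f=11, (3,4) g=7 f=11, (3,6) g=7 f=9, (4,5) g=7 f=9]
step 5: expand (3,6) (f=9, h=2) → closed; open now [(0,1) g=1 f=11, (1,2) g=1 f=9, (1,3) g=2 f=9, (1,4) g=3 f=9, (2,4) g=6 f=11, (3,4) g=7 f=11, (4,5) g=7 f=9, (4,6) g=8 f=9]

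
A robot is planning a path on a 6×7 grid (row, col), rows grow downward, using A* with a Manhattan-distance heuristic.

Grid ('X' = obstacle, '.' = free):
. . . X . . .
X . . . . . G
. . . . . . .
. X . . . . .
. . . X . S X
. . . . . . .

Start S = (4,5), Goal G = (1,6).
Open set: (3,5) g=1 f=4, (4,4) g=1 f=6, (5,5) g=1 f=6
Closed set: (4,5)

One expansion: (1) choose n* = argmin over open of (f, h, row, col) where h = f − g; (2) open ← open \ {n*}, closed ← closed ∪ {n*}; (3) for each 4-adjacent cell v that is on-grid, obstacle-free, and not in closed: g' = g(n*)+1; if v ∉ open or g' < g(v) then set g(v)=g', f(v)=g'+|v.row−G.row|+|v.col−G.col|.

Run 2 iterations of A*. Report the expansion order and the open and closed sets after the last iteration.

step 1: expand (3,5) (f=4, h=3) → closed; open now [(2,5) g=2 f=4, (3,4) g=2 f=6, (3,6) g=2 f=4, (4,4) g=1 f=6, (5,5) g=1 f=6]
step 2: expand (2,5) (f=4, h=2) → closed; open now [(1,5) g=3 f=4, (2,4) g=3 f=6, (2,6) g=3 f=4, (3,4) g=2 f=6, (3,6) g=2 f=4, (4,4) g=1 f=6, (5,5) g=1 f=6]

order=[(3,5) → (2,5)]; open=[(1,5) g=3 f=4, (2,4) g=3 f=6, (2,6) g=3 f=4, (3,4) g=2 f=6, (3,6) g=2 f=4, (4,4) g=1 f=6, (5,5) g=1 f=6]; closed=[(2,5), (3,5), (4,5)]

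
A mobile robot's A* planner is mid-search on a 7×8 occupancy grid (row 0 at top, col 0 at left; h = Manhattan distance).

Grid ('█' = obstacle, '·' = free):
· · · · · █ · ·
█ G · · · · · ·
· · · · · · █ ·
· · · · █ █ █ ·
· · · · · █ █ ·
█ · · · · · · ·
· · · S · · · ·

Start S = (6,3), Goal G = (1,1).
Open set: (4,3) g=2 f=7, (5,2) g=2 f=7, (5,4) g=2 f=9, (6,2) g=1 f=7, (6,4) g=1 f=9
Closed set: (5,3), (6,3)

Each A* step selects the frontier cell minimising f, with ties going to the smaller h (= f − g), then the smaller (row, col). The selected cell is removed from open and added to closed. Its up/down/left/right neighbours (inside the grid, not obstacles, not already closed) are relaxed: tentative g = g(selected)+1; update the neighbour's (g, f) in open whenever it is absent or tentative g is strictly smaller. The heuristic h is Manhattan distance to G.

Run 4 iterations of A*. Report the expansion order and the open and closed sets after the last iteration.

order=[(4,3) → (3,3) → (2,3) → (1,3)]; open=[(0,3) g=6 f=9, (1,2) g=6 f=7, (1,4) g=6 f=9, (2,2) g=5 f=7, (2,4) g=5 f=9, (3,2) g=4 f=7, (4,2) g=3 f=7, (4,4) g=3 f=9, (5,2) g=2 f=7, (5,4) g=2 f=9, (6,2) g=1 f=7, (6,4) g=1 f=9]; closed=[(1,3), (2,3), (3,3), (4,3), (5,3), (6,3)]

step 1: expand (4,3) (f=7, h=5) → closed; open now [(3,3) g=3 f=7, (4,2) g=3 f=7, (4,4) g=3 f=9, (5,2) g=2 f=7, (5,4) g=2 f=9, (6,2) g=1 f=7, (6,4) g=1 f=9]
step 2: expand (3,3) (f=7, h=4) → closed; open now [(2,3) g=4 f=7, (3,2) g=4 f=7, (4,2) g=3 f=7, (4,4) g=3 f=9, (5,2) g=2 f=7, (5,4) g=2 f=9, (6,2) g=1 f=7, (6,4) g=1 f=9]
step 3: expand (2,3) (f=7, h=3) → closed; open now [(1,3) g=5 f=7, (2,2) g=5 f=7, (2,4) g=5 f=9, (3,2) g=4 f=7, (4,2) g=3 f=7, (4,4) g=3 f=9, (5,2) g=2 f=7, (5,4) g=2 f=9, (6,2) g=1 f=7, (6,4) g=1 f=9]
step 4: expand (1,3) (f=7, h=2) → closed; open now [(0,3) g=6 f=9, (1,2) g=6 f=7, (1,4) g=6 f=9, (2,2) g=5 f=7, (2,4) g=5 f=9, (3,2) g=4 f=7, (4,2) g=3 f=7, (4,4) g=3 f=9, (5,2) g=2 f=7, (5,4) g=2 f=9, (6,2) g=1 f=7, (6,4) g=1 f=9]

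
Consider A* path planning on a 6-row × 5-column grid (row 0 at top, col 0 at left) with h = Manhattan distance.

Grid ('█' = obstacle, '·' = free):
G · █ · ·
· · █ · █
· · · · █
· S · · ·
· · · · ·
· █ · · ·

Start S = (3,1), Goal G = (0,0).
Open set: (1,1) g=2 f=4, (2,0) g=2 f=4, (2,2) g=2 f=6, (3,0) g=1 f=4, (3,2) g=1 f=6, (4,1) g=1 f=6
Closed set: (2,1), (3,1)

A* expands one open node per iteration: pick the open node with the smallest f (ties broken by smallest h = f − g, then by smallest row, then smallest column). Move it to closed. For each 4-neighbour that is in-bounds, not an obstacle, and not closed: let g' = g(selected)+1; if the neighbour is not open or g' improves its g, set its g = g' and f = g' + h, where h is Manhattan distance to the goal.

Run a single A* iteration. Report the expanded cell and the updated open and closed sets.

expanded=(1,1); open=[(0,1) g=3 f=4, (1,0) g=3 f=4, (2,0) g=2 f=4, (2,2) g=2 f=6, (3,0) g=1 f=4, (3,2) g=1 f=6, (4,1) g=1 f=6]; closed=[(1,1), (2,1), (3,1)]

step 1: expand (1,1) (f=4, h=2) → closed; open now [(0,1) g=3 f=4, (1,0) g=3 f=4, (2,0) g=2 f=4, (2,2) g=2 f=6, (3,0) g=1 f=4, (3,2) g=1 f=6, (4,1) g=1 f=6]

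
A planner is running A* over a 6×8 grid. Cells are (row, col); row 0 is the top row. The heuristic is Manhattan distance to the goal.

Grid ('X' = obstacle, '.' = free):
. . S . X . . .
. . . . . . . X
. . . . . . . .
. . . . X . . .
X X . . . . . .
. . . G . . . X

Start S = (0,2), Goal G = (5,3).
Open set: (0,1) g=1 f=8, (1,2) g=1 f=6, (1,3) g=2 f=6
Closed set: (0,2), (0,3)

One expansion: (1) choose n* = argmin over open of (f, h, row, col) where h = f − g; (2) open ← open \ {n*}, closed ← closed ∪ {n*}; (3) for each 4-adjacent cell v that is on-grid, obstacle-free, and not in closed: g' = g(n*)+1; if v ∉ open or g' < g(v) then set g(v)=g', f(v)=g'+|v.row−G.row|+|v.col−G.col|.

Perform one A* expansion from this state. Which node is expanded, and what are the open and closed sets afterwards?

step 1: expand (1,3) (f=6, h=4) → closed; open now [(0,1) g=1 f=8, (1,2) g=1 f=6, (1,4) g=3 f=8, (2,3) g=3 f=6]

expanded=(1,3); open=[(0,1) g=1 f=8, (1,2) g=1 f=6, (1,4) g=3 f=8, (2,3) g=3 f=6]; closed=[(0,2), (0,3), (1,3)]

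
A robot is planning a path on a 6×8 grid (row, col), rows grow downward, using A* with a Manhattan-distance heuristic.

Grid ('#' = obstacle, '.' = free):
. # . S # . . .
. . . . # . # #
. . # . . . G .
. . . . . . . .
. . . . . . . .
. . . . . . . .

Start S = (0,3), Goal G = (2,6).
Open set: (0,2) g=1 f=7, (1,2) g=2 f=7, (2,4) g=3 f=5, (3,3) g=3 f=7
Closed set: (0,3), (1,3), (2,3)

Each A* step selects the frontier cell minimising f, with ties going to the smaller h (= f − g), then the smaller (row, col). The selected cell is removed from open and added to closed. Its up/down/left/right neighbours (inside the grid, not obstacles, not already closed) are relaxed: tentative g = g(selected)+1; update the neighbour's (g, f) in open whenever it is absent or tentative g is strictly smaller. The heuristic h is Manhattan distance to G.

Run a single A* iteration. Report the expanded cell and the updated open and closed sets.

expanded=(2,4); open=[(0,2) g=1 f=7, (1,2) g=2 f=7, (2,5) g=4 f=5, (3,3) g=3 f=7, (3,4) g=4 f=7]; closed=[(0,3), (1,3), (2,3), (2,4)]

step 1: expand (2,4) (f=5, h=2) → closed; open now [(0,2) g=1 f=7, (1,2) g=2 f=7, (2,5) g=4 f=5, (3,3) g=3 f=7, (3,4) g=4 f=7]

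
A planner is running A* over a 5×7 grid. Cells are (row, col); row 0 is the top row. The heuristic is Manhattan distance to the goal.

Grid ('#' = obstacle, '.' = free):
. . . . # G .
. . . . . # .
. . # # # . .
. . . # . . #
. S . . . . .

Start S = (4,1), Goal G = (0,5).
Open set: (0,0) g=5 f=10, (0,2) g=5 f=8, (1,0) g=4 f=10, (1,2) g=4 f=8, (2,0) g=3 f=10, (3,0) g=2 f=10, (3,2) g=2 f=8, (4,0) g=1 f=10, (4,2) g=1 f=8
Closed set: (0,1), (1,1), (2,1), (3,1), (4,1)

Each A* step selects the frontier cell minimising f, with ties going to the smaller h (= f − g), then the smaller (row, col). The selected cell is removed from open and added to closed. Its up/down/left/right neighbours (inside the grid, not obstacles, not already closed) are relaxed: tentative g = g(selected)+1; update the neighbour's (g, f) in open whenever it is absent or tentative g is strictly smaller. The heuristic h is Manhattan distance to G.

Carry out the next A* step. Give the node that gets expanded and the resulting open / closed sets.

step 1: expand (0,2) (f=8, h=3) → closed; open now [(0,0) g=5 f=10, (0,3) g=6 f=8, (1,0) g=4 f=10, (1,2) g=4 f=8, (2,0) g=3 f=10, (3,0) g=2 f=10, (3,2) g=2 f=8, (4,0) g=1 f=10, (4,2) g=1 f=8]

expanded=(0,2); open=[(0,0) g=5 f=10, (0,3) g=6 f=8, (1,0) g=4 f=10, (1,2) g=4 f=8, (2,0) g=3 f=10, (3,0) g=2 f=10, (3,2) g=2 f=8, (4,0) g=1 f=10, (4,2) g=1 f=8]; closed=[(0,1), (0,2), (1,1), (2,1), (3,1), (4,1)]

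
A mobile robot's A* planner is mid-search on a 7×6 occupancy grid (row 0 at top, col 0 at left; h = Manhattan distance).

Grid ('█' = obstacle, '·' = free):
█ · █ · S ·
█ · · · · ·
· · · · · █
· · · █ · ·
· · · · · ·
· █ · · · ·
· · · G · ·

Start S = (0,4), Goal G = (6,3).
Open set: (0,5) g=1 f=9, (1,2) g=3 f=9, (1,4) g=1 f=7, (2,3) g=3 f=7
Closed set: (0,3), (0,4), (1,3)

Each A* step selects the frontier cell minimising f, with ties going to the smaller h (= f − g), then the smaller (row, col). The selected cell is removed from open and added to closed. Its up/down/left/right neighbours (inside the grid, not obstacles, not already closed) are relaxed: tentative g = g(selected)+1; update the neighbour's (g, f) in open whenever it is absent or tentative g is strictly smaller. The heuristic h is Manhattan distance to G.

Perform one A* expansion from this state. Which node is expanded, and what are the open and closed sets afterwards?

expanded=(2,3); open=[(0,5) g=1 f=9, (1,2) g=3 f=9, (1,4) g=1 f=7, (2,2) g=4 f=9, (2,4) g=4 f=9]; closed=[(0,3), (0,4), (1,3), (2,3)]

step 1: expand (2,3) (f=7, h=4) → closed; open now [(0,5) g=1 f=9, (1,2) g=3 f=9, (1,4) g=1 f=7, (2,2) g=4 f=9, (2,4) g=4 f=9]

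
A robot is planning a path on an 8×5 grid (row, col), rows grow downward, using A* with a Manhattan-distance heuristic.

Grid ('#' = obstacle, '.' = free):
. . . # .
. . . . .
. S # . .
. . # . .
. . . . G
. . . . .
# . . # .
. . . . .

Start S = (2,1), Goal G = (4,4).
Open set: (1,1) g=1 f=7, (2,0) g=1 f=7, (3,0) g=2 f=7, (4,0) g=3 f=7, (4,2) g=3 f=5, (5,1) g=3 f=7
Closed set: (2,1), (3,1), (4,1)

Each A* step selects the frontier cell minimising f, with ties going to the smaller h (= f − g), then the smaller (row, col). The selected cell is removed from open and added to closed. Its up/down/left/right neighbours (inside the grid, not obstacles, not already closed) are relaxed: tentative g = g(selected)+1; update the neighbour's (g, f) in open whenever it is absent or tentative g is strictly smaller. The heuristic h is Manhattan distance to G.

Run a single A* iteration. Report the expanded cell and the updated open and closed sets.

step 1: expand (4,2) (f=5, h=2) → closed; open now [(1,1) g=1 f=7, (2,0) g=1 f=7, (3,0) g=2 f=7, (4,0) g=3 f=7, (4,3) g=4 f=5, (5,1) g=3 f=7, (5,2) g=4 f=7]

expanded=(4,2); open=[(1,1) g=1 f=7, (2,0) g=1 f=7, (3,0) g=2 f=7, (4,0) g=3 f=7, (4,3) g=4 f=5, (5,1) g=3 f=7, (5,2) g=4 f=7]; closed=[(2,1), (3,1), (4,1), (4,2)]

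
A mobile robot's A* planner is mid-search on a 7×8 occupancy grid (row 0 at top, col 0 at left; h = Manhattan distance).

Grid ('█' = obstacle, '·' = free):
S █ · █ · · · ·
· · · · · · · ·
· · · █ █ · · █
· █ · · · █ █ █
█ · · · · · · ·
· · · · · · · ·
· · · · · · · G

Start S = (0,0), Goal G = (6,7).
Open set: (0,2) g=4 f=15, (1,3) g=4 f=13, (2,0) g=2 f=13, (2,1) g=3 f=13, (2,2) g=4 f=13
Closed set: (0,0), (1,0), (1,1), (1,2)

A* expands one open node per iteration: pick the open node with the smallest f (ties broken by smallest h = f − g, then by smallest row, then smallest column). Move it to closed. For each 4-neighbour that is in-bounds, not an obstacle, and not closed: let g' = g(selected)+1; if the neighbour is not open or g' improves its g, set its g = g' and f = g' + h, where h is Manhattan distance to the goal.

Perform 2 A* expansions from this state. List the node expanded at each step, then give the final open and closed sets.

step 1: expand (1,3) (f=13, h=9) → closed; open now [(0,2) g=4 f=15, (1,4) g=5 f=13, (2,0) g=2 f=13, (2,1) g=3 f=13, (2,2) g=4 f=13]
step 2: expand (1,4) (f=13, h=8) → closed; open now [(0,2) g=4 f=15, (0,4) g=6 f=15, (1,5) g=6 f=13, (2,0) g=2 f=13, (2,1) g=3 f=13, (2,2) g=4 f=13]

order=[(1,3) → (1,4)]; open=[(0,2) g=4 f=15, (0,4) g=6 f=15, (1,5) g=6 f=13, (2,0) g=2 f=13, (2,1) g=3 f=13, (2,2) g=4 f=13]; closed=[(0,0), (1,0), (1,1), (1,2), (1,3), (1,4)]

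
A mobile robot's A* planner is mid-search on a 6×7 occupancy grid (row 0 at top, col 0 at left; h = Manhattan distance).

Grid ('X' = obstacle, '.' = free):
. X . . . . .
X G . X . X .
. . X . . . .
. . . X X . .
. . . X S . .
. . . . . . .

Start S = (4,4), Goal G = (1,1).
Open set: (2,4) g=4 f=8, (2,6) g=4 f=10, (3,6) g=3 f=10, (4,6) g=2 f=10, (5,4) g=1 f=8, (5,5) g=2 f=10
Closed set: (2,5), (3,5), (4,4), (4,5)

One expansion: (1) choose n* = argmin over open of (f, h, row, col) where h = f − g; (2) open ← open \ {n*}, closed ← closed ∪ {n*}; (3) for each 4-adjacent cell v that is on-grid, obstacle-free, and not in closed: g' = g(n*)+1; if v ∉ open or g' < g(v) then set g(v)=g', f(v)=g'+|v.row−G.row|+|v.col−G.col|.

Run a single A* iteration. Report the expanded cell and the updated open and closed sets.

step 1: expand (2,4) (f=8, h=4) → closed; open now [(1,4) g=5 f=8, (2,3) g=5 f=8, (2,6) g=4 f=10, (3,6) g=3 f=10, (4,6) g=2 f=10, (5,4) g=1 f=8, (5,5) g=2 f=10]

expanded=(2,4); open=[(1,4) g=5 f=8, (2,3) g=5 f=8, (2,6) g=4 f=10, (3,6) g=3 f=10, (4,6) g=2 f=10, (5,4) g=1 f=8, (5,5) g=2 f=10]; closed=[(2,4), (2,5), (3,5), (4,4), (4,5)]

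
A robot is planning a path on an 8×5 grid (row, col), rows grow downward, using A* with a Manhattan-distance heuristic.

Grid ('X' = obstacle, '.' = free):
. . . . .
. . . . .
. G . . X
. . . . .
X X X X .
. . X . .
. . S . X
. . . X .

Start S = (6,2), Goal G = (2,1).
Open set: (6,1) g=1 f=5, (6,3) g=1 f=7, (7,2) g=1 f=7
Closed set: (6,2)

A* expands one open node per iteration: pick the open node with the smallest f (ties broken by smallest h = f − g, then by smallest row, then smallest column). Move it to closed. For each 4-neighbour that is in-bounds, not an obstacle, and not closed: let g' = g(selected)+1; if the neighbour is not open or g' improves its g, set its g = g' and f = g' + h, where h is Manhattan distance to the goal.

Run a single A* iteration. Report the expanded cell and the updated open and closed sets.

step 1: expand (6,1) (f=5, h=4) → closed; open now [(5,1) g=2 f=5, (6,0) g=2 f=7, (6,3) g=1 f=7, (7,1) g=2 f=7, (7,2) g=1 f=7]

expanded=(6,1); open=[(5,1) g=2 f=5, (6,0) g=2 f=7, (6,3) g=1 f=7, (7,1) g=2 f=7, (7,2) g=1 f=7]; closed=[(6,1), (6,2)]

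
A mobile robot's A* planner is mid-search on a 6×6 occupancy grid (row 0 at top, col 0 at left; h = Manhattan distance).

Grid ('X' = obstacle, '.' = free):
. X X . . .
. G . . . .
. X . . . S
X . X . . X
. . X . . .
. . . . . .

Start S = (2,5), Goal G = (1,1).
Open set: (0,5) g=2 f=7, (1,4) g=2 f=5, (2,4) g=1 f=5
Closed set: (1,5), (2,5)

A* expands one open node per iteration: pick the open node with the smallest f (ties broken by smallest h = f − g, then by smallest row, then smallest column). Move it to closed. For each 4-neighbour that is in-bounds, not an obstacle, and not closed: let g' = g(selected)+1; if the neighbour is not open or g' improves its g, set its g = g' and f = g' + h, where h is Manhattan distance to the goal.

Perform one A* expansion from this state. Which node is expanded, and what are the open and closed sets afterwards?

step 1: expand (1,4) (f=5, h=3) → closed; open now [(0,4) g=3 f=7, (0,5) g=2 f=7, (1,3) g=3 f=5, (2,4) g=1 f=5]

expanded=(1,4); open=[(0,4) g=3 f=7, (0,5) g=2 f=7, (1,3) g=3 f=5, (2,4) g=1 f=5]; closed=[(1,4), (1,5), (2,5)]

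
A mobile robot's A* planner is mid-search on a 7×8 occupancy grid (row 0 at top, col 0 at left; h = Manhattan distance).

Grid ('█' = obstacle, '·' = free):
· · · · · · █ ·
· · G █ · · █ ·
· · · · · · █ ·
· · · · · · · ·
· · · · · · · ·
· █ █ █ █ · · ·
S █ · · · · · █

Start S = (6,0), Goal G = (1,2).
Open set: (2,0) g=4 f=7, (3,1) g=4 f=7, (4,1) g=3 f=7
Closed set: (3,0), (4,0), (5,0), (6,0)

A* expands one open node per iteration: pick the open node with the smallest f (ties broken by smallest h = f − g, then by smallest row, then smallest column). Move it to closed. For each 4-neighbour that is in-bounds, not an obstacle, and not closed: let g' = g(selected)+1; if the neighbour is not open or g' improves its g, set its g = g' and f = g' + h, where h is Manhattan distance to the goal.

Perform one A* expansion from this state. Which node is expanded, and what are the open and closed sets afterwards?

expanded=(2,0); open=[(1,0) g=5 f=7, (2,1) g=5 f=7, (3,1) g=4 f=7, (4,1) g=3 f=7]; closed=[(2,0), (3,0), (4,0), (5,0), (6,0)]

step 1: expand (2,0) (f=7, h=3) → closed; open now [(1,0) g=5 f=7, (2,1) g=5 f=7, (3,1) g=4 f=7, (4,1) g=3 f=7]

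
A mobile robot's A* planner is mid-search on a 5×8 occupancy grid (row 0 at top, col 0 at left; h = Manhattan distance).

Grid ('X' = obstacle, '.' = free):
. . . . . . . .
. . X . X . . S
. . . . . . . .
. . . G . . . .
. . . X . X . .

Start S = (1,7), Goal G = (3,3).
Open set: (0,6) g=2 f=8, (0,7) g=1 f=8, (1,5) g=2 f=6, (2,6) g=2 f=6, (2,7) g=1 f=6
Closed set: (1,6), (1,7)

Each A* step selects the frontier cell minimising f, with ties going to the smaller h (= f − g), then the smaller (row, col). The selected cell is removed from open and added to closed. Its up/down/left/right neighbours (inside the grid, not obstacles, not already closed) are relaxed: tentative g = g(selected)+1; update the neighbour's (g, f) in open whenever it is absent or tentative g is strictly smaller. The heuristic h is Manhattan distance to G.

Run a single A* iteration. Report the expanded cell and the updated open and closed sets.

step 1: expand (1,5) (f=6, h=4) → closed; open now [(0,5) g=3 f=8, (0,6) g=2 f=8, (0,7) g=1 f=8, (2,5) g=3 f=6, (2,6) g=2 f=6, (2,7) g=1 f=6]

expanded=(1,5); open=[(0,5) g=3 f=8, (0,6) g=2 f=8, (0,7) g=1 f=8, (2,5) g=3 f=6, (2,6) g=2 f=6, (2,7) g=1 f=6]; closed=[(1,5), (1,6), (1,7)]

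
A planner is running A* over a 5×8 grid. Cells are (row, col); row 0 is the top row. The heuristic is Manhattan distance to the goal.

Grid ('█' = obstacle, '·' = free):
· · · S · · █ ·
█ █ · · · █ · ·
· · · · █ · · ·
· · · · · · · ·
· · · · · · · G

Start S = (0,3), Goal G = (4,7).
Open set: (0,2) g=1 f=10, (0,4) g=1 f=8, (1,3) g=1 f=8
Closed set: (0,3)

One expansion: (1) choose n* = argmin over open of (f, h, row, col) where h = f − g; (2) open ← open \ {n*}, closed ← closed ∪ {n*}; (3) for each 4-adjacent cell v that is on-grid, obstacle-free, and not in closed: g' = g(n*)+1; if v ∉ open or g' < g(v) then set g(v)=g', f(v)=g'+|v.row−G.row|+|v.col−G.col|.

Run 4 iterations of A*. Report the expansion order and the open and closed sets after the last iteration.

step 1: expand (0,4) (f=8, h=7) → closed; open now [(0,2) g=1 f=10, (0,5) g=2 f=8, (1,3) g=1 f=8, (1,4) g=2 f=8]
step 2: expand (0,5) (f=8, h=6) → closed; open now [(0,2) g=1 f=10, (1,3) g=1 f=8, (1,4) g=2 f=8]
step 3: expand (1,4) (f=8, h=6) → closed; open now [(0,2) g=1 f=10, (1,3) g=1 f=8]
step 4: expand (1,3) (f=8, h=7) → closed; open now [(0,2) g=1 f=10, (1,2) g=2 f=10, (2,3) g=2 f=8]

order=[(0,4) → (0,5) → (1,4) → (1,3)]; open=[(0,2) g=1 f=10, (1,2) g=2 f=10, (2,3) g=2 f=8]; closed=[(0,3), (0,4), (0,5), (1,3), (1,4)]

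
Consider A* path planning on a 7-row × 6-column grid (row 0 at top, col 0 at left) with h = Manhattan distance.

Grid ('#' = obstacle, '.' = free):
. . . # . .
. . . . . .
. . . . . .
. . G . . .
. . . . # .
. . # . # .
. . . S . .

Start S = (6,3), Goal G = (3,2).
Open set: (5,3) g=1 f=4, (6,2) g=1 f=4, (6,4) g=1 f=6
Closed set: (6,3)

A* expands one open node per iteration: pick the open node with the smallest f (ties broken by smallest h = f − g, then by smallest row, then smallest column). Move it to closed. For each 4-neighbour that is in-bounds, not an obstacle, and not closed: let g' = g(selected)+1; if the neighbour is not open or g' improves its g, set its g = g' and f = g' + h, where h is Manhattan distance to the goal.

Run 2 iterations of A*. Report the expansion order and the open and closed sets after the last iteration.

order=[(5,3) → (4,3)]; open=[(3,3) g=3 f=4, (4,2) g=3 f=4, (6,2) g=1 f=4, (6,4) g=1 f=6]; closed=[(4,3), (5,3), (6,3)]

step 1: expand (5,3) (f=4, h=3) → closed; open now [(4,3) g=2 f=4, (6,2) g=1 f=4, (6,4) g=1 f=6]
step 2: expand (4,3) (f=4, h=2) → closed; open now [(3,3) g=3 f=4, (4,2) g=3 f=4, (6,2) g=1 f=4, (6,4) g=1 f=6]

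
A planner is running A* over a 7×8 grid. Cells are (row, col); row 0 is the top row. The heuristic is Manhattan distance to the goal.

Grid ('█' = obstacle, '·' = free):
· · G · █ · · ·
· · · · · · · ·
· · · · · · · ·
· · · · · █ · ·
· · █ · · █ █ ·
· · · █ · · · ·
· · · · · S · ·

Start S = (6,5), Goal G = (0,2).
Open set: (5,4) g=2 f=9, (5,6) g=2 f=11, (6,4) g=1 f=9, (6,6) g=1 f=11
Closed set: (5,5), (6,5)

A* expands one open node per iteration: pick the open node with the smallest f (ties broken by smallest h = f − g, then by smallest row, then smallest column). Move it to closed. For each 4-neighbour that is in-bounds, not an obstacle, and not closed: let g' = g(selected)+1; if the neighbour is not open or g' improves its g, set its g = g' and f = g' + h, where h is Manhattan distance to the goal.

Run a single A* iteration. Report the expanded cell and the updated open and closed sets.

expanded=(5,4); open=[(4,4) g=3 f=9, (5,6) g=2 f=11, (6,4) g=1 f=9, (6,6) g=1 f=11]; closed=[(5,4), (5,5), (6,5)]

step 1: expand (5,4) (f=9, h=7) → closed; open now [(4,4) g=3 f=9, (5,6) g=2 f=11, (6,4) g=1 f=9, (6,6) g=1 f=11]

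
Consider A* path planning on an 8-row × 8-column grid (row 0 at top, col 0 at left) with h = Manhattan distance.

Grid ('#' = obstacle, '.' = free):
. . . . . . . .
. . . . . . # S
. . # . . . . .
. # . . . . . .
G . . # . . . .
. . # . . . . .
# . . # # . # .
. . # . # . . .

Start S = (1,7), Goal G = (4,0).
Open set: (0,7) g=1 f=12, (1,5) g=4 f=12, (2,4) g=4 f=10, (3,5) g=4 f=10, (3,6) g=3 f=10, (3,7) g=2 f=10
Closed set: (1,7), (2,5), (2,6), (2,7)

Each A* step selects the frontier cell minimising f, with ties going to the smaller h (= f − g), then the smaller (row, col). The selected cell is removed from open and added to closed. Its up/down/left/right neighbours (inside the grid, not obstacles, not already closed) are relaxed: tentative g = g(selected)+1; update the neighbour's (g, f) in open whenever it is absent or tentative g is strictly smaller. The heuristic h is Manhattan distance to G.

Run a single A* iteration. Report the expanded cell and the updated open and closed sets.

step 1: expand (2,4) (f=10, h=6) → closed; open now [(0,7) g=1 f=12, (1,4) g=5 f=12, (1,5) g=4 f=12, (2,3) g=5 f=10, (3,4) g=5 f=10, (3,5) g=4 f=10, (3,6) g=3 f=10, (3,7) g=2 f=10]

expanded=(2,4); open=[(0,7) g=1 f=12, (1,4) g=5 f=12, (1,5) g=4 f=12, (2,3) g=5 f=10, (3,4) g=5 f=10, (3,5) g=4 f=10, (3,6) g=3 f=10, (3,7) g=2 f=10]; closed=[(1,7), (2,4), (2,5), (2,6), (2,7)]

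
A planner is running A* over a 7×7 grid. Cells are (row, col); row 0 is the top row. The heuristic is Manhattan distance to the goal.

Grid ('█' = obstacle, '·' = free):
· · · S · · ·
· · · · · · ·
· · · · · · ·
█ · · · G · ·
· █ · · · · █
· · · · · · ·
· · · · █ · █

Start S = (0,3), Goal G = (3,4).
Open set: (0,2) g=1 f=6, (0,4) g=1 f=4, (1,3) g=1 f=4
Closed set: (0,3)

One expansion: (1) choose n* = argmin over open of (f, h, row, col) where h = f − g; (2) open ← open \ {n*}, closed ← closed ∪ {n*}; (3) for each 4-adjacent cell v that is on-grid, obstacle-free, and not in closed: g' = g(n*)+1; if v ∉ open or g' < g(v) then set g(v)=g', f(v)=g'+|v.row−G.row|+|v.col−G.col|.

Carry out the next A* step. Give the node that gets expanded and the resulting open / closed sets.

expanded=(0,4); open=[(0,2) g=1 f=6, (0,5) g=2 f=6, (1,3) g=1 f=4, (1,4) g=2 f=4]; closed=[(0,3), (0,4)]

step 1: expand (0,4) (f=4, h=3) → closed; open now [(0,2) g=1 f=6, (0,5) g=2 f=6, (1,3) g=1 f=4, (1,4) g=2 f=4]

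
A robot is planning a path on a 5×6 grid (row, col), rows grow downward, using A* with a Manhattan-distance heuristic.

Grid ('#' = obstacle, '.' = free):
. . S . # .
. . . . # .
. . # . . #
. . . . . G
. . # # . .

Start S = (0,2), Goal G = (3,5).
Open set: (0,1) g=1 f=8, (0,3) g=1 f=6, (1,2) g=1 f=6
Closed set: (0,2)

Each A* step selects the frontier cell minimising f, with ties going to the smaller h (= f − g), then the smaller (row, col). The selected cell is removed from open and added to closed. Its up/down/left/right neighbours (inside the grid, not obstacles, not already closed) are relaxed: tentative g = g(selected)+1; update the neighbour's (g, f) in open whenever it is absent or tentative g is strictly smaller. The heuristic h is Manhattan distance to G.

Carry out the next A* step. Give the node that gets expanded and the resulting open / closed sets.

expanded=(0,3); open=[(0,1) g=1 f=8, (1,2) g=1 f=6, (1,3) g=2 f=6]; closed=[(0,2), (0,3)]

step 1: expand (0,3) (f=6, h=5) → closed; open now [(0,1) g=1 f=8, (1,2) g=1 f=6, (1,3) g=2 f=6]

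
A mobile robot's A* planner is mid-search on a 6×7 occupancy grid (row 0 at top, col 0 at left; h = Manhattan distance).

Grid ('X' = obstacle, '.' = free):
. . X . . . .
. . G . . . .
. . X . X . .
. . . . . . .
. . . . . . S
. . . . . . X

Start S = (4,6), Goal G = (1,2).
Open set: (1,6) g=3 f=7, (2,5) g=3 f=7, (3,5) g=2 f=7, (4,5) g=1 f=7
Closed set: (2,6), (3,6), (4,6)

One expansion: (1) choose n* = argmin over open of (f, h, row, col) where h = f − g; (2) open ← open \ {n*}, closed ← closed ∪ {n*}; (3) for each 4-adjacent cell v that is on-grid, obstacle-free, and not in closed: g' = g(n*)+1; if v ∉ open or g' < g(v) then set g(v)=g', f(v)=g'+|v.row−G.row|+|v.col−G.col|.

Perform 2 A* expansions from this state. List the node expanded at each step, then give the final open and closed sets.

step 1: expand (1,6) (f=7, h=4) → closed; open now [(0,6) g=4 f=9, (1,5) g=4 f=7, (2,5) g=3 f=7, (3,5) g=2 f=7, (4,5) g=1 f=7]
step 2: expand (1,5) (f=7, h=3) → closed; open now [(0,5) g=5 f=9, (0,6) g=4 f=9, (1,4) g=5 f=7, (2,5) g=3 f=7, (3,5) g=2 f=7, (4,5) g=1 f=7]

order=[(1,6) → (1,5)]; open=[(0,5) g=5 f=9, (0,6) g=4 f=9, (1,4) g=5 f=7, (2,5) g=3 f=7, (3,5) g=2 f=7, (4,5) g=1 f=7]; closed=[(1,5), (1,6), (2,6), (3,6), (4,6)]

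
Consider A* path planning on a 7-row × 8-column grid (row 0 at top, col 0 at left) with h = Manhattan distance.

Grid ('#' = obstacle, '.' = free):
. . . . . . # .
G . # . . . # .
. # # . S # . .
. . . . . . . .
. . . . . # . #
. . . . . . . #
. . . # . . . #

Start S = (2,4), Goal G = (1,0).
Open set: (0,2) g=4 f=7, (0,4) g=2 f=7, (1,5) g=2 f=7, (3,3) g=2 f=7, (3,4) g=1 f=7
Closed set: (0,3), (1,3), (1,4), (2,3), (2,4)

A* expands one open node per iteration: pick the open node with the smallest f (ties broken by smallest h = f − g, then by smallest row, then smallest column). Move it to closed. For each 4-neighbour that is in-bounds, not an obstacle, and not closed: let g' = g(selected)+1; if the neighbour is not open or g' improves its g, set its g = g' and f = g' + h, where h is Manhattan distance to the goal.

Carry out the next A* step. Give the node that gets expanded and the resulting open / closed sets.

expanded=(0,2); open=[(0,1) g=5 f=7, (0,4) g=2 f=7, (1,5) g=2 f=7, (3,3) g=2 f=7, (3,4) g=1 f=7]; closed=[(0,2), (0,3), (1,3), (1,4), (2,3), (2,4)]

step 1: expand (0,2) (f=7, h=3) → closed; open now [(0,1) g=5 f=7, (0,4) g=2 f=7, (1,5) g=2 f=7, (3,3) g=2 f=7, (3,4) g=1 f=7]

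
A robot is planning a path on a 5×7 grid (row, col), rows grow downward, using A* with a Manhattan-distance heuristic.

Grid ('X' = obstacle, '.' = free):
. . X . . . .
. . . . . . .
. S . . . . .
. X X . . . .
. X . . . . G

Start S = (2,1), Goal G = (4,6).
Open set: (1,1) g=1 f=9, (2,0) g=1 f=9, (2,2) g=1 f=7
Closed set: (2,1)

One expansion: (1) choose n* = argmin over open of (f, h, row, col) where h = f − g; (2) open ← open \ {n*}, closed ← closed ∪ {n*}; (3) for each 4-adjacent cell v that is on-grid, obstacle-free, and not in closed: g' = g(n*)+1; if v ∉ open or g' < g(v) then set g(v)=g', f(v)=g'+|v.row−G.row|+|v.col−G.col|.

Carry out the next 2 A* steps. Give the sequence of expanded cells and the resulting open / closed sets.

order=[(2,2) → (2,3)]; open=[(1,1) g=1 f=9, (1,2) g=2 f=9, (1,3) g=3 f=9, (2,0) g=1 f=9, (2,4) g=3 f=7, (3,3) g=3 f=7]; closed=[(2,1), (2,2), (2,3)]

step 1: expand (2,2) (f=7, h=6) → closed; open now [(1,1) g=1 f=9, (1,2) g=2 f=9, (2,0) g=1 f=9, (2,3) g=2 f=7]
step 2: expand (2,3) (f=7, h=5) → closed; open now [(1,1) g=1 f=9, (1,2) g=2 f=9, (1,3) g=3 f=9, (2,0) g=1 f=9, (2,4) g=3 f=7, (3,3) g=3 f=7]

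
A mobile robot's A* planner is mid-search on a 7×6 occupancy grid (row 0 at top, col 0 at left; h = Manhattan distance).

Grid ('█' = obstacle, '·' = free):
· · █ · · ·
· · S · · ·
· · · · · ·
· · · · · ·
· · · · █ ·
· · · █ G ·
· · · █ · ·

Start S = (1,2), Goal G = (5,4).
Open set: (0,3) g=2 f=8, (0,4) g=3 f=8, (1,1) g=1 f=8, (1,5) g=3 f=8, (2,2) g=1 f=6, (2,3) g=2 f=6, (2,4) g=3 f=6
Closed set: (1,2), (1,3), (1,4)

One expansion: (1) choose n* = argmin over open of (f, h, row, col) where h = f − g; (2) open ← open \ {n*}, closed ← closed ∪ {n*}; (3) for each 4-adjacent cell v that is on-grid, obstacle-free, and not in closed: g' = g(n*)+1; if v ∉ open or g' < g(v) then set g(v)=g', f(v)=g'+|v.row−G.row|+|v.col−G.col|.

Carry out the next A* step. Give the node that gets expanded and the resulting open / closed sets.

expanded=(2,4); open=[(0,3) g=2 f=8, (0,4) g=3 f=8, (1,1) g=1 f=8, (1,5) g=3 f=8, (2,2) g=1 f=6, (2,3) g=2 f=6, (2,5) g=4 f=8, (3,4) g=4 f=6]; closed=[(1,2), (1,3), (1,4), (2,4)]

step 1: expand (2,4) (f=6, h=3) → closed; open now [(0,3) g=2 f=8, (0,4) g=3 f=8, (1,1) g=1 f=8, (1,5) g=3 f=8, (2,2) g=1 f=6, (2,3) g=2 f=6, (2,5) g=4 f=8, (3,4) g=4 f=6]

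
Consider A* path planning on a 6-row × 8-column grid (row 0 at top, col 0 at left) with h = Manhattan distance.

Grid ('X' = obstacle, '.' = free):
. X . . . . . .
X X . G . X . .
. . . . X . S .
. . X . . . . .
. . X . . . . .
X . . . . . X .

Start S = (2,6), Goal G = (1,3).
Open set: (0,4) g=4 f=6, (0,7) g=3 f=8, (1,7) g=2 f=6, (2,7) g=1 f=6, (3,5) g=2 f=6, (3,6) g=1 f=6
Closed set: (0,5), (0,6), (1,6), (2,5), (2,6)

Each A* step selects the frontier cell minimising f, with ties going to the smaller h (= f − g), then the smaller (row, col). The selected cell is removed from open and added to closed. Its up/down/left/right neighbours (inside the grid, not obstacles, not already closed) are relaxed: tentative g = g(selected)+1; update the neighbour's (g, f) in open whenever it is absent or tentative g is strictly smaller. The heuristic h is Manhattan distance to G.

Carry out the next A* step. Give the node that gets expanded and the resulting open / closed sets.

expanded=(0,4); open=[(0,3) g=5 f=6, (0,7) g=3 f=8, (1,4) g=5 f=6, (1,7) g=2 f=6, (2,7) g=1 f=6, (3,5) g=2 f=6, (3,6) g=1 f=6]; closed=[(0,4), (0,5), (0,6), (1,6), (2,5), (2,6)]

step 1: expand (0,4) (f=6, h=2) → closed; open now [(0,3) g=5 f=6, (0,7) g=3 f=8, (1,4) g=5 f=6, (1,7) g=2 f=6, (2,7) g=1 f=6, (3,5) g=2 f=6, (3,6) g=1 f=6]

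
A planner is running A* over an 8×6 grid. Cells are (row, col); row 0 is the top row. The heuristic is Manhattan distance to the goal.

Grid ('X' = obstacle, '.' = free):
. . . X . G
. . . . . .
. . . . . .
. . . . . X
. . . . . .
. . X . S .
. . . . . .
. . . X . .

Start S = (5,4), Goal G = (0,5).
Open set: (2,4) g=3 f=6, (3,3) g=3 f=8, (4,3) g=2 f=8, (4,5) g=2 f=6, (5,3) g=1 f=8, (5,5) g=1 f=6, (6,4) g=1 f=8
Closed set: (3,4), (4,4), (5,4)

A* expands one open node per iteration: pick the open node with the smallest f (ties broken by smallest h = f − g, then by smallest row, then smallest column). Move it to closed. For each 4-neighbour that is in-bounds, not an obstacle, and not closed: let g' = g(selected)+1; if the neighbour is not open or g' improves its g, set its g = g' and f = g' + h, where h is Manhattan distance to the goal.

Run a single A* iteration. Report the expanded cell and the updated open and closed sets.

step 1: expand (2,4) (f=6, h=3) → closed; open now [(1,4) g=4 f=6, (2,3) g=4 f=8, (2,5) g=4 f=6, (3,3) g=3 f=8, (4,3) g=2 f=8, (4,5) g=2 f=6, (5,3) g=1 f=8, (5,5) g=1 f=6, (6,4) g=1 f=8]

expanded=(2,4); open=[(1,4) g=4 f=6, (2,3) g=4 f=8, (2,5) g=4 f=6, (3,3) g=3 f=8, (4,3) g=2 f=8, (4,5) g=2 f=6, (5,3) g=1 f=8, (5,5) g=1 f=6, (6,4) g=1 f=8]; closed=[(2,4), (3,4), (4,4), (5,4)]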